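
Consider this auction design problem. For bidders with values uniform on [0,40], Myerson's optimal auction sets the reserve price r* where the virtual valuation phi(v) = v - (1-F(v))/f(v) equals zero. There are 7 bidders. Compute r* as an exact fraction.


Step 1: For U[0,40], F(v) = v/40 and f(v) = 1/40
Step 2: phi(v) = v - (1 - v/40)/(1/40) = v - (40 - v) = 2v - 40
Step 3: Set phi(r*) = 0: 2r* - 40 = 0
Step 4: r* = 40/2 = 20 (the number of bidders n = 7 does not enter)

20


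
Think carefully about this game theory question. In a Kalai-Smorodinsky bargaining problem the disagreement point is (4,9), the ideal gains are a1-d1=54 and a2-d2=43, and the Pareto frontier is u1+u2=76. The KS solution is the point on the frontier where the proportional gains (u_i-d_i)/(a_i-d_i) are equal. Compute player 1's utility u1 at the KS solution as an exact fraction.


Step 1: At the KS point, (u1-d1)/r1 = (u2-d2)/r2 = t and u1+u2 = 76
Step 2: u1 = d1 + r1*t and u2 = d2 + r2*t, so (d1 + r1*t) + (d2 + r2*t) = 76
Step 3: t = (76 - 4 - 9)/(54 + 43) = 63/97
Step 4: u1 = d1 + r1*t = 4 + 54 * 63/97 = 3790/97
Step 5: (Check: u2 = d2 + r2*t = 3582/97; u1+u2 = 3790/97 + 3582/97 = 76, on the frontier.)

3790/97


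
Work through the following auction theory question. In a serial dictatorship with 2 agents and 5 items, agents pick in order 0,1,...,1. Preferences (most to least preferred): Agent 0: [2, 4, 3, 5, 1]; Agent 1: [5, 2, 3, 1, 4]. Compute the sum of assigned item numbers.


Step 1: Agent 0 picks item 2
Step 2: Agent 1 picks item 5
Step 3: Sum = 2 + 5 = 7

7


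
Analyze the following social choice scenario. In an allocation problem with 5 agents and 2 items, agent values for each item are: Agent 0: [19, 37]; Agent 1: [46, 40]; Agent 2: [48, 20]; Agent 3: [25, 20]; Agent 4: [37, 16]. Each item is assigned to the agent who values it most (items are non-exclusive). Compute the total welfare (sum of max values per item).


Step 1: For each item, find the maximum value among all agents.
Step 2: Item 0 -> Agent 2 (value 48)
Step 3: Item 1 -> Agent 1 (value 40)
Step 4: Total welfare = 48 + 40 = 88

88


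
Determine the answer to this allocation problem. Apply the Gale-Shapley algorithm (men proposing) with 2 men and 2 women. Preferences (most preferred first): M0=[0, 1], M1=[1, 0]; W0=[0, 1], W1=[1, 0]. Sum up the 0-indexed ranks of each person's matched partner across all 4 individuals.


Step 1: Run Gale-Shapley (men propose, women hold best offer):
  M0 proposes to W0; she accepts
  M1 proposes to W1; she accepts
Step 2: Final matching: W0-M0, W1-M1
Step 3: 0-indexed ranks (man's rank of his match, then woman's): 0 + 0 + 0 + 0
Step 4: Total rank sum = 0

0


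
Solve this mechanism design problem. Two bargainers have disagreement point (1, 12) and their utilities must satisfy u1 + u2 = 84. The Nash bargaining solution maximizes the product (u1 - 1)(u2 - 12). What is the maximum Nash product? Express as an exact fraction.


Step 1: The Nash solution splits surplus symmetrically above the disagreement point
Step 2: u1 = (total + d1 - d2)/2 = (84 + 1 - 12)/2 = 73/2
Step 3: u2 = (total - d1 + d2)/2 = (84 - 1 + 12)/2 = 95/2
Step 4: Nash product = (73/2 - 1) * (95/2 - 12)
Step 5: = 71/2 * 71/2 = 5041/4

5041/4


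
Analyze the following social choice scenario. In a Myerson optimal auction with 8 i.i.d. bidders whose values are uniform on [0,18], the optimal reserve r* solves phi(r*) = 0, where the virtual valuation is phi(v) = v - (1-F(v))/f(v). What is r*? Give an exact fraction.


Step 1: For U[0,18], F(v) = v/18 and f(v) = 1/18
Step 2: phi(v) = v - (1 - v/18)/(1/18) = v - (18 - v) = 2v - 18
Step 3: Set phi(r*) = 0: 2r* - 18 = 0
Step 4: r* = 18/2 = 9 (the number of bidders n = 8 does not enter)

9


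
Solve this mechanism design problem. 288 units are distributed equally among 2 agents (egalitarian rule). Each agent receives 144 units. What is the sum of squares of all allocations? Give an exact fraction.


Step 1: Each agent's share = 288/2 = 144
Step 2: Square of each share = (144)^2 = 20736
Step 3: Sum of squares = 2 * 20736 = 41472

41472


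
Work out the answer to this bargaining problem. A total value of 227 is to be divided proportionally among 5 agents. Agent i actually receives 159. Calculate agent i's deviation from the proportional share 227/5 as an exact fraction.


Step 1: Proportional share = 227/5
Step 2: Agent's actual allocation = 159
Step 3: Excess = 159 - 227/5 = 568/5

568/5


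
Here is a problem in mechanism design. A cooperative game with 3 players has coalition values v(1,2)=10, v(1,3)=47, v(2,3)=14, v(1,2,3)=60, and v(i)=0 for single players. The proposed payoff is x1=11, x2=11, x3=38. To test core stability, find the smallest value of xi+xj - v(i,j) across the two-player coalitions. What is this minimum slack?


Step 1: Slack for coalition (1,2): x1+x2 - v12 = 22 - 10 = 12
Step 2: Slack for coalition (1,3): x1+x3 - v13 = 49 - 47 = 2
Step 3: Slack for coalition (2,3): x2+x3 - v23 = 49 - 14 = 35
Step 4: Minimum slack = min(12, 2, 35) = 2, attained by (1,3); no pair can gain by deviating, so the allocation is in the core

2


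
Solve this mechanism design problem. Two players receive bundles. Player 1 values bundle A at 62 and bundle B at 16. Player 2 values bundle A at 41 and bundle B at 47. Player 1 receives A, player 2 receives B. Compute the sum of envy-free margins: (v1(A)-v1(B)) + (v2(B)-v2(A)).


Step 1: Player 1's margin = v1(A) - v1(B) = 62 - 16 = 46
Step 2: Player 2's margin = v2(B) - v2(A) = 47 - 41 = 6
Step 3: Total margin = 46 + 6 = 52

52


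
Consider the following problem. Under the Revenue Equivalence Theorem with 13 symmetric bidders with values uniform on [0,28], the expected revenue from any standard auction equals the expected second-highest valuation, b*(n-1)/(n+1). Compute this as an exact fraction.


Step 1: By Revenue Equivalence, expected revenue = b*(n-1)/(n+1)
Step 2: Substituting n = 13, b = 28
Step 3: Revenue = 28*(13-1)/(13+1) = 28*12/14
Step 4: Revenue = 336/14 = 24

24


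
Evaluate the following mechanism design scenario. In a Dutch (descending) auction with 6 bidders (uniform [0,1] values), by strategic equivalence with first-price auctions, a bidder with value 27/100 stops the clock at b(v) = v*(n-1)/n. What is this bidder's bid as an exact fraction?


Step 1: Dutch auctions are strategically equivalent to first-price auctions
Step 2: The equilibrium bid is b(v) = v*(n-1)/n
Step 3: b = 27/100 * 5/6
Step 4: b = 9/40

9/40


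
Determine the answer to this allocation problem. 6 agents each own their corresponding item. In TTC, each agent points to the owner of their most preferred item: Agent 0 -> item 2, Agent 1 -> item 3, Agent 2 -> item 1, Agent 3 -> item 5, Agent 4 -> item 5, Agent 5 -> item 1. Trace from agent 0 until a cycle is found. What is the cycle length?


Step 1: Trace the pointer graph from agent 0: 0 -> 2 -> 1 -> 3 -> 5 -> 1
Step 2: A cycle is detected when we revisit agent 1
Step 3: The cycle is: 1 -> 3 -> 5 -> 1
Step 4: Cycle length = 3

3


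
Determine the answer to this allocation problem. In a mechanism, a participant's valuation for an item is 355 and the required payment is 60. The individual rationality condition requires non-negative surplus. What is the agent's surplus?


Step 1: Surplus = value - payment = 355 - 60 = 295
Step 2: IR is satisfied (surplus >= 0)

295


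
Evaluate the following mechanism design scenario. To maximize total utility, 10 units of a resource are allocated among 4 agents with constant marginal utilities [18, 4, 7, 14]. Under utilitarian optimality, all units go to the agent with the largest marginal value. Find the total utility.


Step 1: The marginal utilities are [18, 4, 7, 14]
Step 2: The highest marginal utility is 18
Step 3: All 10 units go to that agent
Step 4: Total utility = 18 * 10 = 180

180


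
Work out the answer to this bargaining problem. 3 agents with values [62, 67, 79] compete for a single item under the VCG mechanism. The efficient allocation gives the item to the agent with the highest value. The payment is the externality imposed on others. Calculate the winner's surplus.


Step 1: The winner is the agent with the highest value: agent 2 with value 79
Step 2: Values of other agents: [62, 67]
Step 3: VCG payment = max of others' values = 67
Step 4: Surplus = 79 - 67 = 12

12


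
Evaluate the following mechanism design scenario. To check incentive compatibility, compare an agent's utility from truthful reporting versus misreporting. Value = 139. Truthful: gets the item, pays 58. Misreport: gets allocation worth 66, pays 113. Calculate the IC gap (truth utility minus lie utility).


Step 1: U(truth) = value - payment = 139 - 58 = 81
Step 2: U(lie) = allocation - payment = 66 - 113 = -47
Step 3: IC gap = 81 - (-47) = 128

128


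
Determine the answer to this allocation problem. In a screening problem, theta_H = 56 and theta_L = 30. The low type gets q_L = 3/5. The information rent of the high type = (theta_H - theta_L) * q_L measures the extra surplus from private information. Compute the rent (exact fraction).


Step 1: theta_H - theta_L = 56 - 30 = 26
Step 2: Information rent = (theta_H - theta_L) * q_L
Step 3: = 26 * 3/5
Step 4: = 78/5

78/5


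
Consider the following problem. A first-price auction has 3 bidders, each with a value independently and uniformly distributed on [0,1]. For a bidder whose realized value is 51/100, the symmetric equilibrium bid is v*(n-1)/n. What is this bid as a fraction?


Step 1: The symmetric BNE bidding function is b(v) = v * (n-1) / n
Step 2: Substitute v = 51/100 and n = 3
Step 3: b = 51/100 * 2/3
Step 4: b = 17/50

17/50


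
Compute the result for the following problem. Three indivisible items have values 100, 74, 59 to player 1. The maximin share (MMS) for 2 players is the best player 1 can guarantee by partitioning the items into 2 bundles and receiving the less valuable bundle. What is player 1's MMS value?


Step 1: Item values = 100, 74, 59
Step 2: Enumerate all 2-bundle partitions and take the smaller bundle:
  Partition 1: {100} vs {74,59} -> bundles 100, 133; min = 100
  Partition 2: {74} vs {100,59} -> bundles 74, 159; min = 74
  Partition 3: {59} vs {100,74} -> bundles 59, 174; min = 59
Step 3: MMS = max(100, 74, 59) = 100

100


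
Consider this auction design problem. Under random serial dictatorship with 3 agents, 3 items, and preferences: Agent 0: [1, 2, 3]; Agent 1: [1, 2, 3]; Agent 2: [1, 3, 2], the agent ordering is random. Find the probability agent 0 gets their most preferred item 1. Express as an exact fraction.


Step 1: Agent 0 wants item 1
Step 2: There are 6 possible orderings of agents
Step 3: In 2 orderings, agent 0 gets item 1
Step 4: Probability = 2/6 = 1/3

1/3


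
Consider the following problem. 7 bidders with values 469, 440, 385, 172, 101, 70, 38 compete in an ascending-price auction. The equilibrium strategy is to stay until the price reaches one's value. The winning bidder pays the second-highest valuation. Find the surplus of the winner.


Step 1: Identify the highest value: 469
Step 2: Identify the second-highest value: 440
Step 3: The final price = second-highest value = 440
Step 4: Surplus = 469 - 440 = 29

29


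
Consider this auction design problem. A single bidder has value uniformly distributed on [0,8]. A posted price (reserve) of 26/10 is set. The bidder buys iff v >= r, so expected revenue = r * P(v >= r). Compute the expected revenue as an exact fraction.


Step 1: Posted price r = 13/5, value support [0,8]
Step 2: P(v >= r) = (8 - 13/5)/8 = 27/40
Step 3: Expected revenue = r * P(v >= r) = 13/5 * 27/40
Step 4: Revenue = 351/200

351/200


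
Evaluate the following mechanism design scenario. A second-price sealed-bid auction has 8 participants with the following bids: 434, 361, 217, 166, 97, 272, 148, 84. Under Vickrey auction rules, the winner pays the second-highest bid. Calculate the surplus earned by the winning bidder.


Step 1: Sort bids in descending order: 434, 361, 272, 217, 166, 148, 97, 84
Step 2: The winning bid is the highest: 434
Step 3: The payment equals the second-highest bid: 361
Step 4: Surplus = winner's bid - payment = 434 - 361 = 73

73


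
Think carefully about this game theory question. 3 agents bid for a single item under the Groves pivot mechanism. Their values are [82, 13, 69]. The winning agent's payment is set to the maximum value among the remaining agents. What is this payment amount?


Step 1: The efficient winner is agent 0 with value 82
Step 2: Other agents' values: [13, 69]
Step 3: Pivot payment = max(others) = 69
Step 4: The winner pays 69

69


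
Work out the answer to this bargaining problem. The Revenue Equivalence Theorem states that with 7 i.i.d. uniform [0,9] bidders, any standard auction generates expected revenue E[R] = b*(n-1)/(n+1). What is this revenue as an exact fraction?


Step 1: By Revenue Equivalence, expected revenue = b*(n-1)/(n+1)
Step 2: Substituting n = 7, b = 9
Step 3: Revenue = 9*(7-1)/(7+1) = 9*6/8
Step 4: Revenue = 54/8 = 27/4

27/4


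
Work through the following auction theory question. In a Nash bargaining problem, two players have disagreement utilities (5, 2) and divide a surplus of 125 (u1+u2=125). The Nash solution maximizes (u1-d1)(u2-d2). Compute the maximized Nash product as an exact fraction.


Step 1: The Nash solution splits surplus symmetrically above the disagreement point
Step 2: u1 = (total + d1 - d2)/2 = (125 + 5 - 2)/2 = 64
Step 3: u2 = (total - d1 + d2)/2 = (125 - 5 + 2)/2 = 61
Step 4: Nash product = (64 - 5) * (61 - 2)
Step 5: = 59 * 59 = 3481

3481


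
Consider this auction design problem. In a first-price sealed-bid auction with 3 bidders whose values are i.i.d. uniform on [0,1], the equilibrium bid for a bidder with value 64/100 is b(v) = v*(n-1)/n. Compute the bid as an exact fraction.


Step 1: The symmetric BNE bidding function is b(v) = v * (n-1) / n
Step 2: Substitute v = 16/25 and n = 3
Step 3: b = 16/25 * 2/3
Step 4: b = 32/75

32/75


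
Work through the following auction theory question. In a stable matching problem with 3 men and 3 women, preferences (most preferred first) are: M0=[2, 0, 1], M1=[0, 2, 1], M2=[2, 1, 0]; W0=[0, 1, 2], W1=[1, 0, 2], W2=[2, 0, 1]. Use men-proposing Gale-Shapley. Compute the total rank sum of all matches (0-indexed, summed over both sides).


Step 1: Run Gale-Shapley (men propose, women hold best offer):
  M0 proposes to W2; she accepts
  M1 proposes to W0; she accepts
  M2 proposes to W2; she switches from M0
  M0 proposes to W0; she switches from M1
  M1 proposes to W2; rejected
  M1 proposes to W1; she accepts
Step 2: Final matching: W0-M0, W1-M1, W2-M2
Step 3: 0-indexed ranks (man's rank of his match, then woman's): 1 + 0 + 2 + 0 + 0 + 0
Step 4: Total rank sum = 3

3


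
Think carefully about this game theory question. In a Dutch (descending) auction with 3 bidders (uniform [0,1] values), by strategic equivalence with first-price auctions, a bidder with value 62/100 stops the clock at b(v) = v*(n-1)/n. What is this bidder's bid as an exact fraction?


Step 1: Dutch auctions are strategically equivalent to first-price auctions
Step 2: The equilibrium bid is b(v) = v*(n-1)/n
Step 3: b = 31/50 * 2/3
Step 4: b = 31/75

31/75


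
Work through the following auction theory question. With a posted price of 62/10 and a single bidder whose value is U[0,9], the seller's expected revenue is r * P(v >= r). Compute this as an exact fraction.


Step 1: Posted price r = 31/5, value support [0,9]
Step 2: P(v >= r) = (9 - 31/5)/9 = 14/45
Step 3: Expected revenue = r * P(v >= r) = 31/5 * 14/45
Step 4: Revenue = 434/225

434/225


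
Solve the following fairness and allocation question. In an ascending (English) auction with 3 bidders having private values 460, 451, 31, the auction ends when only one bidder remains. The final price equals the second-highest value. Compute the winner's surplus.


Step 1: Identify the highest value: 460
Step 2: Identify the second-highest value: 451
Step 3: The final price = second-highest value = 451
Step 4: Surplus = 460 - 451 = 9

9


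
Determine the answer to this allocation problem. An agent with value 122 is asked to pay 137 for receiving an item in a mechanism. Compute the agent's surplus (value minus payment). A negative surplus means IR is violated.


Step 1: Surplus = value - payment = 122 - 137 = -15
Step 2: IR is violated (surplus < 0)

-15


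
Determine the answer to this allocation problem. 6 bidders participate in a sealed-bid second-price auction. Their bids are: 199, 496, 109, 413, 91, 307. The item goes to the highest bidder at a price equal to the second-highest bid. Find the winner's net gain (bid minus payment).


Step 1: Sort bids in descending order: 496, 413, 307, 199, 109, 91
Step 2: The winning bid is the highest: 496
Step 3: The payment equals the second-highest bid: 413
Step 4: Surplus = winner's bid - payment = 496 - 413 = 83

83


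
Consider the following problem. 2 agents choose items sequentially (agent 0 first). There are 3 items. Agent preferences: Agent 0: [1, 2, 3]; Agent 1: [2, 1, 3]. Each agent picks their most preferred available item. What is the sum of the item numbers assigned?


Step 1: Agent 0 picks item 1
Step 2: Agent 1 picks item 2
Step 3: Sum = 1 + 2 = 3

3


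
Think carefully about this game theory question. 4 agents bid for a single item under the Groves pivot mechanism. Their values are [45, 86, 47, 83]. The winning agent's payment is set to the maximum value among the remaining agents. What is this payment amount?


Step 1: The efficient winner is agent 1 with value 86
Step 2: Other agents' values: [45, 47, 83]
Step 3: Pivot payment = max(others) = 83
Step 4: The winner pays 83

83


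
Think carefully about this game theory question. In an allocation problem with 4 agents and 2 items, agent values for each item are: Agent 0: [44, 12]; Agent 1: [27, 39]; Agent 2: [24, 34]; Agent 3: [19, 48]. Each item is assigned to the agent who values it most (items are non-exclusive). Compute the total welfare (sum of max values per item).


Step 1: For each item, find the maximum value among all agents.
Step 2: Item 0 -> Agent 0 (value 44)
Step 3: Item 1 -> Agent 3 (value 48)
Step 4: Total welfare = 44 + 48 = 92

92


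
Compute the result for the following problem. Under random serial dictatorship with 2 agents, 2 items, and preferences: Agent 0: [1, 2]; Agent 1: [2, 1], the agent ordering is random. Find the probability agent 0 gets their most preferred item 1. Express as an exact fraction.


Step 1: Agent 0 wants item 1
Step 2: There are 2 possible orderings of agents
Step 3: In 2 orderings, agent 0 gets item 1
Step 4: Probability = 2/2 = 1

1


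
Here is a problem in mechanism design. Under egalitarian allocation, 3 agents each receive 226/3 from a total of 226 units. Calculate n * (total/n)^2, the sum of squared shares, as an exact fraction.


Step 1: Each agent's share = 226/3
Step 2: Square of each share = (226/3)^2 = 51076/9
Step 3: Sum of squares = 3 * 51076/9 = 51076/3

51076/3


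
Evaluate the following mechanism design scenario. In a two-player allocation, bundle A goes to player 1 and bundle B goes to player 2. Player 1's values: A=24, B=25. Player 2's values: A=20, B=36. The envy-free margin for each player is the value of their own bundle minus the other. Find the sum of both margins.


Step 1: Player 1's margin = v1(A) - v1(B) = 24 - 25 = -1
Step 2: Player 2's margin = v2(B) - v2(A) = 36 - 20 = 16
Step 3: Total margin = -1 + 16 = 15

15


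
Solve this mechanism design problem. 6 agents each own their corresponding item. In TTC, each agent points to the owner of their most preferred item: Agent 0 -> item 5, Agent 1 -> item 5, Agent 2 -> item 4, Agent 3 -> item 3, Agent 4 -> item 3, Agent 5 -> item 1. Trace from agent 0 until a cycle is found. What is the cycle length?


Step 1: Trace the pointer graph from agent 0: 0 -> 5 -> 1 -> 5
Step 2: A cycle is detected when we revisit agent 5
Step 3: The cycle is: 5 -> 1 -> 5
Step 4: Cycle length = 2

2


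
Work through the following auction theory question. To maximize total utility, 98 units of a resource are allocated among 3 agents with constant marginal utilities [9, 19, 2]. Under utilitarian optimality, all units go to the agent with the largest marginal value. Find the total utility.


Step 1: The marginal utilities are [9, 19, 2]
Step 2: The highest marginal utility is 19
Step 3: All 98 units go to that agent
Step 4: Total utility = 19 * 98 = 1862

1862


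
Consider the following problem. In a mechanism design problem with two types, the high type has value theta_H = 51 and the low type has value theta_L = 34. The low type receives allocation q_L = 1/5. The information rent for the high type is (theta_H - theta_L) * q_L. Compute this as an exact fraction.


Step 1: theta_H - theta_L = 51 - 34 = 17
Step 2: Information rent = (theta_H - theta_L) * q_L
Step 3: = 17 * 1/5
Step 4: = 17/5

17/5


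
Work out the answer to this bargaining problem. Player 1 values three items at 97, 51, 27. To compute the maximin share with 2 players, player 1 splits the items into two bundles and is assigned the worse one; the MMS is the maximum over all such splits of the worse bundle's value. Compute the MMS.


Step 1: Item values = 97, 51, 27
Step 2: Enumerate all 2-bundle partitions and take the smaller bundle:
  Partition 1: {97} vs {51,27} -> bundles 97, 78; min = 78
  Partition 2: {51} vs {97,27} -> bundles 51, 124; min = 51
  Partition 3: {27} vs {97,51} -> bundles 27, 148; min = 27
Step 3: MMS = max(78, 51, 27) = 78

78


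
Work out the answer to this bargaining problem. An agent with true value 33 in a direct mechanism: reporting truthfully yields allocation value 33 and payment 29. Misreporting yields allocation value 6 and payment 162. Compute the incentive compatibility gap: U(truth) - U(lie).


Step 1: U(truth) = value - payment = 33 - 29 = 4
Step 2: U(lie) = allocation - payment = 6 - 162 = -156
Step 3: IC gap = 4 - (-156) = 160

160


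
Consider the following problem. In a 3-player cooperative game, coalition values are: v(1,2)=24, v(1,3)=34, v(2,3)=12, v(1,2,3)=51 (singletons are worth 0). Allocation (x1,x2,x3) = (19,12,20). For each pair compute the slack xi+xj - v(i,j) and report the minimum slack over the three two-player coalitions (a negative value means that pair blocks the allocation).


Step 1: Slack for coalition (1,2): x1+x2 - v12 = 31 - 24 = 7
Step 2: Slack for coalition (1,3): x1+x3 - v13 = 39 - 34 = 5
Step 3: Slack for coalition (2,3): x2+x3 - v23 = 32 - 12 = 20
Step 4: Minimum slack = min(7, 5, 20) = 5, attained by (1,3); no pair can gain by deviating, so the allocation is in the core

5


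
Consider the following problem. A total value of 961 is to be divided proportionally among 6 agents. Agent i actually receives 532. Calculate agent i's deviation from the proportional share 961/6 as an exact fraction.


Step 1: Proportional share = 961/6
Step 2: Agent's actual allocation = 532
Step 3: Excess = 532 - 961/6 = 2231/6

2231/6


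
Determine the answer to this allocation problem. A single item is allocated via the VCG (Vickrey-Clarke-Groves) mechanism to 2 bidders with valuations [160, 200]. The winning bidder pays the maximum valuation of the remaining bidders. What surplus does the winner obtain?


Step 1: The winner is the agent with the highest value: agent 1 with value 200
Step 2: Values of other agents: [160]
Step 3: VCG payment = max of others' values = 160
Step 4: Surplus = 200 - 160 = 40

40


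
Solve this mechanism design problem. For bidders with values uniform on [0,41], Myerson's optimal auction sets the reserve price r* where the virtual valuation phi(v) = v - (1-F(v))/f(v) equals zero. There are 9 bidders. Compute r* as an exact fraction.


Step 1: For U[0,41], F(v) = v/41 and f(v) = 1/41
Step 2: phi(v) = v - (1 - v/41)/(1/41) = v - (41 - v) = 2v - 41
Step 3: Set phi(r*) = 0: 2r* - 41 = 0
Step 4: r* = 41/2 (the number of bidders n = 9 does not enter)

41/2


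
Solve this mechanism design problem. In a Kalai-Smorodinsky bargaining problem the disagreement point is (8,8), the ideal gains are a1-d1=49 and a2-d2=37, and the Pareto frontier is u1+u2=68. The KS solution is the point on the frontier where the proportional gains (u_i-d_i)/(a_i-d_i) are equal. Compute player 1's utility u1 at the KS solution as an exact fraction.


Step 1: At the KS point, (u1-d1)/r1 = (u2-d2)/r2 = t and u1+u2 = 68
Step 2: u1 = d1 + r1*t and u2 = d2 + r2*t, so (d1 + r1*t) + (d2 + r2*t) = 68
Step 3: t = (68 - 8 - 8)/(49 + 37) = 52/86 = 26/43
Step 4: u1 = d1 + r1*t = 8 + 49 * 26/43 = 1618/43
Step 5: (Check: u2 = d2 + r2*t = 1306/43; u1+u2 = 1618/43 + 1306/43 = 68, on the frontier.)

1618/43


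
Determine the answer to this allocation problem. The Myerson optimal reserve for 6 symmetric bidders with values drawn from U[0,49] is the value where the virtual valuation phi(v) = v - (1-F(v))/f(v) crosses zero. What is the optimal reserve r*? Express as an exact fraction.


Step 1: For U[0,49], F(v) = v/49 and f(v) = 1/49
Step 2: phi(v) = v - (1 - v/49)/(1/49) = v - (49 - v) = 2v - 49
Step 3: Set phi(r*) = 0: 2r* - 49 = 0
Step 4: r* = 49/2 (the number of bidders n = 6 does not enter)

49/2


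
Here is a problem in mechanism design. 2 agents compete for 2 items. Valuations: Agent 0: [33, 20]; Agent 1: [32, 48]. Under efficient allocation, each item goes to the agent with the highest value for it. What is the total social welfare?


Step 1: For each item, find the maximum value among all agents.
Step 2: Item 0 -> Agent 0 (value 33)
Step 3: Item 1 -> Agent 1 (value 48)
Step 4: Total welfare = 33 + 48 = 81

81


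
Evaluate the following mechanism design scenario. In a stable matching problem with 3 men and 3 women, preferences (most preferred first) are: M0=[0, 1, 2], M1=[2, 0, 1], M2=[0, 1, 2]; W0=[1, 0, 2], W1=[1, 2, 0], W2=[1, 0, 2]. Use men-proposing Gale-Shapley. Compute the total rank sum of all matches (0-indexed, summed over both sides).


Step 1: Run Gale-Shapley (men propose, women hold best offer):
  M0 proposes to W0; she accepts
  M1 proposes to W2; she accepts
  M2 proposes to W0; rejected
  M2 proposes to W1; she accepts
Step 2: Final matching: W0-M0, W1-M2, W2-M1
Step 3: 0-indexed ranks (man's rank of his match, then woman's): 0 + 1 + 1 + 1 + 0 + 0
Step 4: Total rank sum = 3

3


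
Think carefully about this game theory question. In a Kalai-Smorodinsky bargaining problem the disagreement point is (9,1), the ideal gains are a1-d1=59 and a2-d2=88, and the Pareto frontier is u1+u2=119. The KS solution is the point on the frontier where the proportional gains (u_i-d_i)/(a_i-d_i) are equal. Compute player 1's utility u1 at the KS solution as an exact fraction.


Step 1: At the KS point, (u1-d1)/r1 = (u2-d2)/r2 = t and u1+u2 = 119
Step 2: u1 = d1 + r1*t and u2 = d2 + r2*t, so (d1 + r1*t) + (d2 + r2*t) = 119
Step 3: t = (119 - 9 - 1)/(59 + 88) = 109/147
Step 4: u1 = d1 + r1*t = 9 + 59 * 109/147 = 7754/147
Step 5: (Check: u2 = d2 + r2*t = 9739/147; u1+u2 = 7754/147 + 9739/147 = 119, on the frontier.)

7754/147


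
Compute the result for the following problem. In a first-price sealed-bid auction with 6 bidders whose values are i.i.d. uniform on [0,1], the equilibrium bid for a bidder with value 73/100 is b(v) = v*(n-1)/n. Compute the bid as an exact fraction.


Step 1: The symmetric BNE bidding function is b(v) = v * (n-1) / n
Step 2: Substitute v = 73/100 and n = 6
Step 3: b = 73/100 * 5/6
Step 4: b = 73/120

73/120


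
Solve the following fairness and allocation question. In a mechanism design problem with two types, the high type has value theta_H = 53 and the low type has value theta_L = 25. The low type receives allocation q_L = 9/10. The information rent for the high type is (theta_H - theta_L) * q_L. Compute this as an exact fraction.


Step 1: theta_H - theta_L = 53 - 25 = 28
Step 2: Information rent = (theta_H - theta_L) * q_L
Step 3: = 28 * 9/10
Step 4: = 126/5

126/5


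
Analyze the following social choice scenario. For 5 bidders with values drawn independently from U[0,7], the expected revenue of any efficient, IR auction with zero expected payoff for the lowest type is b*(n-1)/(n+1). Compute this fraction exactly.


Step 1: By Revenue Equivalence, expected revenue = b*(n-1)/(n+1)
Step 2: Substituting n = 5, b = 7
Step 3: Revenue = 7*(5-1)/(5+1) = 7*4/6
Step 4: Revenue = 28/6 = 14/3

14/3


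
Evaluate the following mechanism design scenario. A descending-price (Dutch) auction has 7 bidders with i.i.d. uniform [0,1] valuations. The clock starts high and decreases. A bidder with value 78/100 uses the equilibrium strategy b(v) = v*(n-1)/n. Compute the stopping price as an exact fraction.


Step 1: Dutch auctions are strategically equivalent to first-price auctions
Step 2: The equilibrium bid is b(v) = v*(n-1)/n
Step 3: b = 39/50 * 6/7
Step 4: b = 117/175

117/175


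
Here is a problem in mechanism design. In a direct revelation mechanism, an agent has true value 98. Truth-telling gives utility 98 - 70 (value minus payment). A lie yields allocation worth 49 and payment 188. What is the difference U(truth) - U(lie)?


Step 1: U(truth) = value - payment = 98 - 70 = 28
Step 2: U(lie) = allocation - payment = 49 - 188 = -139
Step 3: IC gap = 28 - (-139) = 167

167


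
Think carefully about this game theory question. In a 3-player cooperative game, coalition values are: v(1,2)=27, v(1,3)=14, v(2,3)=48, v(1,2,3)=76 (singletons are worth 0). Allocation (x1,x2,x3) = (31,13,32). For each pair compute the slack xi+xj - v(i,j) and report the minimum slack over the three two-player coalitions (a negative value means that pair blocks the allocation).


Step 1: Slack for coalition (1,2): x1+x2 - v12 = 44 - 27 = 17
Step 2: Slack for coalition (1,3): x1+x3 - v13 = 63 - 14 = 49
Step 3: Slack for coalition (2,3): x2+x3 - v23 = 45 - 48 = -3
Step 4: Minimum slack = min(17, 49, -3) = -3, attained by (2,3); coalition (2,3) can block (slack < 0), so the allocation is not in the core

-3


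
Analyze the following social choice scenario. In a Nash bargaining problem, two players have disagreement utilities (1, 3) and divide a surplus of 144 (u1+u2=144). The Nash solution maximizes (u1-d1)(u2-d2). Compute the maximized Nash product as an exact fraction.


Step 1: The Nash solution splits surplus symmetrically above the disagreement point
Step 2: u1 = (total + d1 - d2)/2 = (144 + 1 - 3)/2 = 71
Step 3: u2 = (total - d1 + d2)/2 = (144 - 1 + 3)/2 = 73
Step 4: Nash product = (71 - 1) * (73 - 3)
Step 5: = 70 * 70 = 4900

4900


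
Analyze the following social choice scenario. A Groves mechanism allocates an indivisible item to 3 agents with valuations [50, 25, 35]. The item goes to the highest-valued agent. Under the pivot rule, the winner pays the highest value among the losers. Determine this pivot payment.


Step 1: The efficient winner is agent 0 with value 50
Step 2: Other agents' values: [25, 35]
Step 3: Pivot payment = max(others) = 35
Step 4: The winner pays 35

35


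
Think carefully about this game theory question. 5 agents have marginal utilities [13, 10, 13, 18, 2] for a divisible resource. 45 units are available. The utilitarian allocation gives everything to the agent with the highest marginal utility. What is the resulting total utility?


Step 1: The marginal utilities are [13, 10, 13, 18, 2]
Step 2: The highest marginal utility is 18
Step 3: All 45 units go to that agent
Step 4: Total utility = 18 * 45 = 810

810


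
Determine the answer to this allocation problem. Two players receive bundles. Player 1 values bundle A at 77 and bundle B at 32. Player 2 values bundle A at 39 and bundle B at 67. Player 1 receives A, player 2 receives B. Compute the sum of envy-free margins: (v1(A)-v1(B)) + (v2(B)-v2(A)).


Step 1: Player 1's margin = v1(A) - v1(B) = 77 - 32 = 45
Step 2: Player 2's margin = v2(B) - v2(A) = 67 - 39 = 28
Step 3: Total margin = 45 + 28 = 73

73


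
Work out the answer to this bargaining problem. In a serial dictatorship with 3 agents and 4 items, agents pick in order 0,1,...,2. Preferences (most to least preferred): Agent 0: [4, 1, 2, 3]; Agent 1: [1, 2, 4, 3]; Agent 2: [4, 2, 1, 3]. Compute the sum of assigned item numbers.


Step 1: Agent 0 picks item 4
Step 2: Agent 1 picks item 1
Step 3: Agent 2 picks item 2
Step 4: Sum = 4 + 1 + 2 = 7

7


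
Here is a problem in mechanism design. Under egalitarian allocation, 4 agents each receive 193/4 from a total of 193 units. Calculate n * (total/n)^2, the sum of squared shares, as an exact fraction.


Step 1: Each agent's share = 193/4
Step 2: Square of each share = (193/4)^2 = 37249/16
Step 3: Sum of squares = 4 * 37249/16 = 37249/4

37249/4


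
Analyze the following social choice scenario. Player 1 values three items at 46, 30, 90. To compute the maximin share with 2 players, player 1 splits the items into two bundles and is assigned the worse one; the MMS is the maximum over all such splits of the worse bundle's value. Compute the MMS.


Step 1: Item values = 46, 30, 90
Step 2: Enumerate all 2-bundle partitions and take the smaller bundle:
  Partition 1: {46} vs {30,90} -> bundles 46, 120; min = 46
  Partition 2: {30} vs {46,90} -> bundles 30, 136; min = 30
  Partition 3: {90} vs {46,30} -> bundles 90, 76; min = 76
Step 3: MMS = max(46, 30, 76) = 76

76


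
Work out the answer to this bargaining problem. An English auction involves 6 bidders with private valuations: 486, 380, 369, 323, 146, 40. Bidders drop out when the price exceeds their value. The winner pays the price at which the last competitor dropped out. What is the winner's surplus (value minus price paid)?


Step 1: Identify the highest value: 486
Step 2: Identify the second-highest value: 380
Step 3: The final price = second-highest value = 380
Step 4: Surplus = 486 - 380 = 106

106


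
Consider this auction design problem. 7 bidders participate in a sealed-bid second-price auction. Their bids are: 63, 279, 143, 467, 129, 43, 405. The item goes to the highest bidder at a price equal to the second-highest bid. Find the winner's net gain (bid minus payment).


Step 1: Sort bids in descending order: 467, 405, 279, 143, 129, 63, 43
Step 2: The winning bid is the highest: 467
Step 3: The payment equals the second-highest bid: 405
Step 4: Surplus = winner's bid - payment = 467 - 405 = 62

62


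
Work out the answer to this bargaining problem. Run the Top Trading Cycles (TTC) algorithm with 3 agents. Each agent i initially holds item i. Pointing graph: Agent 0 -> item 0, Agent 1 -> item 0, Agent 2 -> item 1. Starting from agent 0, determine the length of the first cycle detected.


Step 1: Trace the pointer graph from agent 0: 0 -> 0
Step 2: A cycle is detected when we revisit agent 0
Step 3: The cycle is: 0 -> 0
Step 4: Cycle length = 1

1


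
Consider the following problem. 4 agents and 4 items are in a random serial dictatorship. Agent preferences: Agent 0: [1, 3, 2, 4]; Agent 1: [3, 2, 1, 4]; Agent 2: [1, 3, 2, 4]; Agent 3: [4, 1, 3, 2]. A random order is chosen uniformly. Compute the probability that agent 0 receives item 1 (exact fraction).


Step 1: Agent 0 wants item 1
Step 2: There are 24 possible orderings of agents
Step 3: In 12 orderings, agent 0 gets item 1
Step 4: Probability = 12/24 = 1/2

1/2


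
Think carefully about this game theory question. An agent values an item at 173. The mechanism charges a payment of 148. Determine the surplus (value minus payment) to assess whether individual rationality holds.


Step 1: Surplus = value - payment = 173 - 148 = 25
Step 2: IR is satisfied (surplus >= 0)

25


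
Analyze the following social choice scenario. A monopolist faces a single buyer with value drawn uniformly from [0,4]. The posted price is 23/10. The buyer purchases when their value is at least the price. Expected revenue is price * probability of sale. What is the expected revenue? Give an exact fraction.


Step 1: Posted price r = 23/10, value support [0,4]
Step 2: P(v >= r) = (4 - 23/10)/4 = 17/40
Step 3: Expected revenue = r * P(v >= r) = 23/10 * 17/40
Step 4: Revenue = 391/400

391/400


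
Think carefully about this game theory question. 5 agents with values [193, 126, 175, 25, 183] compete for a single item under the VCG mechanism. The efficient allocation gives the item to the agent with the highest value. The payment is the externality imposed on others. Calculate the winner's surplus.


Step 1: The winner is the agent with the highest value: agent 0 with value 193
Step 2: Values of other agents: [126, 175, 25, 183]
Step 3: VCG payment = max of others' values = 183
Step 4: Surplus = 193 - 183 = 10

10


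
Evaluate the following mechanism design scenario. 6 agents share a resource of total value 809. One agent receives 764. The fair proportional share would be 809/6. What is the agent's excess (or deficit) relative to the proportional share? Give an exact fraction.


Step 1: Proportional share = 809/6
Step 2: Agent's actual allocation = 764
Step 3: Excess = 764 - 809/6 = 3775/6

3775/6


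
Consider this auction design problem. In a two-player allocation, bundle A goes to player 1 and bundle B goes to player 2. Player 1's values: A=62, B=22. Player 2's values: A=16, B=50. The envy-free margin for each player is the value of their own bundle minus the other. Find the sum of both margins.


Step 1: Player 1's margin = v1(A) - v1(B) = 62 - 22 = 40
Step 2: Player 2's margin = v2(B) - v2(A) = 50 - 16 = 34
Step 3: Total margin = 40 + 34 = 74

74


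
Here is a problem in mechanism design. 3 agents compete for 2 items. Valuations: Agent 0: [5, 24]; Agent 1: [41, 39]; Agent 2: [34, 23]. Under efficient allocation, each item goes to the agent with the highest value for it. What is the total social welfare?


Step 1: For each item, find the maximum value among all agents.
Step 2: Item 0 -> Agent 1 (value 41)
Step 3: Item 1 -> Agent 1 (value 39)
Step 4: Total welfare = 41 + 39 = 80

80


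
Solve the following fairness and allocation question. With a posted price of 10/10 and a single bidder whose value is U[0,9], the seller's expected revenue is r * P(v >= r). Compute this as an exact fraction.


Step 1: Posted price r = 1, value support [0,9]
Step 2: P(v >= r) = (9 - 1)/9 = 8/9
Step 3: Expected revenue = r * P(v >= r) = 1 * 8/9
Step 4: Revenue = 8/9

8/9


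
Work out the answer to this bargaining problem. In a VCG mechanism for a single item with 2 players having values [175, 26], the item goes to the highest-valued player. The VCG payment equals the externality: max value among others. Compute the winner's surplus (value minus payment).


Step 1: The winner is the agent with the highest value: agent 0 with value 175
Step 2: Values of other agents: [26]
Step 3: VCG payment = max of others' values = 26
Step 4: Surplus = 175 - 26 = 149

149


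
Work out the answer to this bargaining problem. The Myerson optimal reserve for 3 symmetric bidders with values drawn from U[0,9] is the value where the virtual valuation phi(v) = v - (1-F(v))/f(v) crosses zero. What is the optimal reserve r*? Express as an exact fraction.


Step 1: For U[0,9], F(v) = v/9 and f(v) = 1/9
Step 2: phi(v) = v - (1 - v/9)/(1/9) = v - (9 - v) = 2v - 9
Step 3: Set phi(r*) = 0: 2r* - 9 = 0
Step 4: r* = 9/2 (the number of bidders n = 3 does not enter)

9/2


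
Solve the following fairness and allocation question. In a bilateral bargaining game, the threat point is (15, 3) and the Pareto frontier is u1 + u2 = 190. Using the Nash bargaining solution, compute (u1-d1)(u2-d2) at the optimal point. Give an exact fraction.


Step 1: The Nash solution splits surplus symmetrically above the disagreement point
Step 2: u1 = (total + d1 - d2)/2 = (190 + 15 - 3)/2 = 101
Step 3: u2 = (total - d1 + d2)/2 = (190 - 15 + 3)/2 = 89
Step 4: Nash product = (101 - 15) * (89 - 3)
Step 5: = 86 * 86 = 7396

7396


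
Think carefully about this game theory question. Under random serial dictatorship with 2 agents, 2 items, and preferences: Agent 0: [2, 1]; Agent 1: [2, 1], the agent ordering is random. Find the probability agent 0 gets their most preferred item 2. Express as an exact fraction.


Step 1: Agent 0 wants item 2
Step 2: There are 2 possible orderings of agents
Step 3: In 1 orderings, agent 0 gets item 2
Step 4: Probability = 1/2

1/2
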